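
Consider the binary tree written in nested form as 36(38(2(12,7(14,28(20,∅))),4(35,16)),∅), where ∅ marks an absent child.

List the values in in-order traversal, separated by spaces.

12 2 14 7 20 28 38 35 4 16 36

In-order visits the left subtree, then the node, then the right subtree.
At 36: go left to 38.
  At 38: go left to 2.
    At 2: go left to 12.
      12 is a leaf — visit 12.
    Visit 2.
    At 2: go right to 7.
      At 7: go left to 14.
        14 is a leaf — visit 14.
      Visit 7.
      At 7: go right to 28.
        At 28: go left to 20.
          20 is a leaf — visit 20.
        Visit 28.
        At 28: no right child.
  Visit 38.
  At 38: go right to 4.
    At 4: go left to 35.
      35 is a leaf — visit 35.
    Visit 4.
    At 4: go right to 16.
      16 is a leaf — visit 16.
Visit 36.
At 36: no right child.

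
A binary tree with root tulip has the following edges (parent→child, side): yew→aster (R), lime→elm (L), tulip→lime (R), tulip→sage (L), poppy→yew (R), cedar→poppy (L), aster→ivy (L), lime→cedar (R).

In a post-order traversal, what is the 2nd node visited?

elm

Post-order visits the left subtree, then the right subtree, then the node.
At tulip: go left to sage.
  sage is a leaf — visit sage.
At tulip: go right to lime.
  At lime: go left to elm.
    elm is a leaf — visit elm.
  At lime: go right to cedar.
    At cedar: go left to poppy.
      At poppy: no left child.
      At poppy: go right to yew.
        At yew: no left child.
        At yew: go right to aster.
          At aster: go left to ivy.
            ivy is a leaf — visit ivy.
          At aster: no right child.
          Visit aster.
        Visit yew.
      Visit poppy.
    At cedar: no right child.
    Visit cedar.
  Visit lime.
Visit tulip.
Full post-order sequence: sage, elm, ivy, aster, yew, poppy, cedar, lime, tulip.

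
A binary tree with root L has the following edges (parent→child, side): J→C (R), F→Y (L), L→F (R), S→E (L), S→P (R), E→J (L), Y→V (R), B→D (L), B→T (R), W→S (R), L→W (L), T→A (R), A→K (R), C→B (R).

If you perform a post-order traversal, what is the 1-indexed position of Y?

Post-order visits the left subtree, then the right subtree, then the node.
At L: go left to W.
  At W: no left child.
  At W: go right to S.
    At S: go left to E.
      At E: go left to J.
        At J: no left child.
        At J: go right to C.
          At C: no left child.
          At C: go right to B.
            At B: go left to D.
              D is a leaf — visit D.
            At B: go right to T.
              At T: no left child.
              At T: go right to A.
                At A: no left child.
                At A: go right to K.
                  K is a leaf — visit K.
                Visit A.
              Visit T.
            Visit B.
          Visit C.
        Visit J.
      At E: no right child.
      Visit E.
    At S: go right to P.
      P is a leaf — visit P.
    Visit S.
  Visit W.
At L: go right to F.
  At F: go left to Y.
    At Y: no left child.
    At Y: go right to V.
      V is a leaf — visit V.
    Visit Y.
  At F: no right child.
  Visit F.
Visit L.
Full post-order sequence: D, K, A, T, B, C, J, E, P, S, W, V, Y, F, L.

13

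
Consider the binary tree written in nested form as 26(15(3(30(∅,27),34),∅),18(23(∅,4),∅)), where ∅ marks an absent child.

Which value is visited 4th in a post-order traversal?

3

Post-order visits the left subtree, then the right subtree, then the node.
At 26: go left to 15.
  At 15: go left to 3.
    At 3: go left to 30.
      At 30: no left child.
      At 30: go right to 27.
        27 is a leaf — visit 27.
      Visit 30.
    At 3: go right to 34.
      34 is a leaf — visit 34.
    Visit 3.
  At 15: no right child.
  Visit 15.
At 26: go right to 18.
  At 18: go left to 23.
    At 23: no left child.
    At 23: go right to 4.
      4 is a leaf — visit 4.
    Visit 23.
  At 18: no right child.
  Visit 18.
Visit 26.
Full post-order sequence: 27, 30, 34, 3, 15, 4, 23, 18, 26.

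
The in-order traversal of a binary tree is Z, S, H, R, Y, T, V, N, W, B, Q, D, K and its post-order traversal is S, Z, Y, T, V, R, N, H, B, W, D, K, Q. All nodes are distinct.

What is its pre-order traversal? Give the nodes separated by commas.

The last element of post-order is the root; it splits in-order into left and right subtrees.
Root Q: left subtree has 10 nodes {Z, S, H, R, Y, T, V, N, W, B}, right has 2 {D, K}.
  Root W: left subtree has 8 nodes {Z, S, H, R, Y, T, V, N}, right has 1 {B}.
    Root H: left subtree has 2 nodes {Z, S}, right has 5 {R, Y, T, V, N}.
      Root Z: left subtree has 0 nodes { }, right has 1 {S}.
      Root N: left subtree has 4 nodes {R, Y, T, V}, right has 0 { }.
        Root R: left subtree has 0 nodes { }, right has 3 {Y, T, V}.
          Root V: left subtree has 2 nodes {Y, T}, right has 0 { }.
            Root T: left subtree has 1 node {Y}, right has 0 { }.
  Root K: left subtree has 1 node {D}, right has 0 { }.

Q, W, H, Z, S, N, R, V, T, Y, B, K, D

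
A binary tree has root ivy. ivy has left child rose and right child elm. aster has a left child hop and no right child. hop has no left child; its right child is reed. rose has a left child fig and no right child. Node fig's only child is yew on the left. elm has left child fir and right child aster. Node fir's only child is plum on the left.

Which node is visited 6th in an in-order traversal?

fir

In-order visits the left subtree, then the node, then the right subtree.
At ivy: go left to rose.
  At rose: go left to fig.
    At fig: go left to yew.
      yew is a leaf — visit yew.
    Visit fig.
    At fig: no right child.
  Visit rose.
  At rose: no right child.
Visit ivy.
At ivy: go right to elm.
  At elm: go left to fir.
    At fir: go left to plum.
      plum is a leaf — visit plum.
    Visit fir.
    At fir: no right child.
  Visit elm.
  At elm: go right to aster.
    At aster: go left to hop.
      At hop: no left child.
      Visit hop.
      At hop: go right to reed.
        reed is a leaf — visit reed.
    Visit aster.
    At aster: no right child.
Full in-order sequence: yew, fig, rose, ivy, plum, fir, elm, hop, reed, aster.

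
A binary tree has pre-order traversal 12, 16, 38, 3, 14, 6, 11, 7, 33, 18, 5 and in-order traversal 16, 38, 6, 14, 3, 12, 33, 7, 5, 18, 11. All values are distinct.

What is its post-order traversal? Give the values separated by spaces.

6 14 3 38 16 33 5 18 7 11 12

The first element of pre-order is the root; it splits in-order into left and right subtrees.
Root 12: left subtree has 5 nodes {16, 38, 6, 14, 3}, right has 5 {33, 7, 5, 18, 11}.
  Root 16: left subtree has 0 nodes { }, right has 4 {38, 6, 14, 3}.
    Root 38: left subtree has 0 nodes { }, right has 3 {6, 14, 3}.
      Root 3: left subtree has 2 nodes {6, 14}, right has 0 { }.
        Root 14: left subtree has 1 node {6}, right has 0 { }.
  Root 11: left subtree has 4 nodes {33, 7, 5, 18}, right has 0 { }.
    Root 7: left subtree has 1 node {33}, right has 2 {5, 18}.
      Root 18: left subtree has 1 node {5}, right has 0 { }.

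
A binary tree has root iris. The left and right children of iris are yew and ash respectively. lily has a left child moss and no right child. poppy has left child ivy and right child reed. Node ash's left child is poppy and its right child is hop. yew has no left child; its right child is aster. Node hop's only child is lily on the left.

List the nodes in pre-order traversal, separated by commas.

Pre-order visits the node, then its left subtree, then its right subtree.
Visit iris.
At iris: go left to yew.
  Visit yew.
  At yew: no left child.
  At yew: go right to aster.
    aster is a leaf — visit aster.
At iris: go right to ash.
  Visit ash.
  At ash: go left to poppy.
    Visit poppy.
    At poppy: go left to ivy.
      ivy is a leaf — visit ivy.
    At poppy: go right to reed.
      reed is a leaf — visit reed.
  At ash: go right to hop.
    Visit hop.
    At hop: go left to lily.
      Visit lily.
      At lily: go left to moss.
        moss is a leaf — visit moss.
      At lily: no right child.
    At hop: no right child.

iris, yew, aster, ash, poppy, ivy, reed, hop, lily, moss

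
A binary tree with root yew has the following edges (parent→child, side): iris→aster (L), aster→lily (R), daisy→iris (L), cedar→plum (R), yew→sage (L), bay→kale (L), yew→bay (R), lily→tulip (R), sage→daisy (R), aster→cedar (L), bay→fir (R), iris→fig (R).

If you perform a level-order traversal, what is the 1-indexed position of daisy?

Level-order visits nodes level by level from the root, left to right within each level.
Level 0: yew
Level 1: sage, bay
Level 2: daisy, kale, fir
Level 3: iris
Level 4: aster, fig
Level 5: cedar, lily
Level 6: plum, tulip
Full level-order sequence: yew, sage, bay, daisy, kale, fir, iris, aster, fig, cedar, lily, plum, tulip.

4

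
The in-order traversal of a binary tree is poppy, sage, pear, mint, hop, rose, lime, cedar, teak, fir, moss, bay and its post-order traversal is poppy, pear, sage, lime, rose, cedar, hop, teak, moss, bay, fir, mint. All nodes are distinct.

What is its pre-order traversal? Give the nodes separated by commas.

The last element of post-order is the root; it splits in-order into left and right subtrees.
Root mint: left subtree has 3 nodes {poppy, sage, pear}, right has 8 {hop, rose, lime, cedar, teak, fir, moss, bay}.
  Root sage: left subtree has 1 node {poppy}, right has 1 {pear}.
  Root fir: left subtree has 5 nodes {hop, rose, lime, cedar, teak}, right has 2 {moss, bay}.
    Root teak: left subtree has 4 nodes {hop, rose, lime, cedar}, right has 0 { }.
      Root hop: left subtree has 0 nodes { }, right has 3 {rose, lime, cedar}.
        Root cedar: left subtree has 2 nodes {rose, lime}, right has 0 { }.
          Root rose: left subtree has 0 nodes { }, right has 1 {lime}.
    Root bay: left subtree has 1 node {moss}, right has 0 { }.

mint, sage, poppy, pear, fir, teak, hop, cedar, rose, lime, bay, moss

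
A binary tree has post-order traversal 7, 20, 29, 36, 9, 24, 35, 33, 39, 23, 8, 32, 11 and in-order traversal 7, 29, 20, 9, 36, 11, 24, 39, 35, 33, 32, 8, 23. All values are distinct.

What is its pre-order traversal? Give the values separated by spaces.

The last element of post-order is the root; it splits in-order into left and right subtrees.
Root 11: left subtree has 5 nodes {7, 29, 20, 9, 36}, right has 7 {24, 39, 35, 33, 32, 8, 23}.
  Root 9: left subtree has 3 nodes {7, 29, 20}, right has 1 {36}.
    Root 29: left subtree has 1 node {7}, right has 1 {20}.
  Root 32: left subtree has 4 nodes {24, 39, 35, 33}, right has 2 {8, 23}.
    Root 39: left subtree has 1 node {24}, right has 2 {35, 33}.
      Root 33: left subtree has 1 node {35}, right has 0 { }.
    Root 8: left subtree has 0 nodes { }, right has 1 {23}.

11 9 29 7 20 36 32 39 24 33 35 8 23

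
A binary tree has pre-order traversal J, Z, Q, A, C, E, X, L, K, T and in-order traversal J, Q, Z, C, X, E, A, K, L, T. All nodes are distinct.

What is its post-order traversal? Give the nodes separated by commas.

The first element of pre-order is the root; it splits in-order into left and right subtrees.
Root J: left subtree has 0 nodes { }, right has 9 {Q, Z, C, X, E, A, K, L, T}.
  Root Z: left subtree has 1 node {Q}, right has 7 {C, X, E, A, K, L, T}.
    Root A: left subtree has 3 nodes {C, X, E}, right has 3 {K, L, T}.
      Root C: left subtree has 0 nodes { }, right has 2 {X, E}.
        Root E: left subtree has 1 node {X}, right has 0 { }.
      Root L: left subtree has 1 node {K}, right has 1 {T}.

Q, X, E, C, K, T, L, A, Z, J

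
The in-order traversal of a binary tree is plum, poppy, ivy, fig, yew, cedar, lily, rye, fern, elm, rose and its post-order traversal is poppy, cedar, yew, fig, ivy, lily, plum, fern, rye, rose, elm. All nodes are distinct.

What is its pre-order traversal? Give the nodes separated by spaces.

elm rye plum lily ivy poppy fig yew cedar fern rose

The last element of post-order is the root; it splits in-order into left and right subtrees.
Root elm: left subtree has 9 nodes {plum, poppy, ivy, fig, yew, cedar, lily, rye, fern}, right has 1 {rose}.
  Root rye: left subtree has 7 nodes {plum, poppy, ivy, fig, yew, cedar, lily}, right has 1 {fern}.
    Root plum: left subtree has 0 nodes { }, right has 6 {poppy, ivy, fig, yew, cedar, lily}.
      Root lily: left subtree has 5 nodes {poppy, ivy, fig, yew, cedar}, right has 0 { }.
        Root ivy: left subtree has 1 node {poppy}, right has 3 {fig, yew, cedar}.
          Root fig: left subtree has 0 nodes { }, right has 2 {yew, cedar}.
            Root yew: left subtree has 0 nodes { }, right has 1 {cedar}.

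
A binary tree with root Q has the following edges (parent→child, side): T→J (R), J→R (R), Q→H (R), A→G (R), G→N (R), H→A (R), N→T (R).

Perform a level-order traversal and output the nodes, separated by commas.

Level-order visits nodes level by level from the root, left to right within each level.
Level 0: Q
Level 1: H
Level 2: A
Level 3: G
Level 4: N
Level 5: T
Level 6: J
Level 7: R

Q, H, A, G, N, T, J, R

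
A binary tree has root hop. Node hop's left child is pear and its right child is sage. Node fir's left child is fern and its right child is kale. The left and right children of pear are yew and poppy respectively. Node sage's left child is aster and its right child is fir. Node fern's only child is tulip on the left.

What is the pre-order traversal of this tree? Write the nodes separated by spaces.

hop pear yew poppy sage aster fir fern tulip kale

Pre-order visits the node, then its left subtree, then its right subtree.
Visit hop.
At hop: go left to pear.
  Visit pear.
  At pear: go left to yew.
    yew is a leaf — visit yew.
  At pear: go right to poppy.
    poppy is a leaf — visit poppy.
At hop: go right to sage.
  Visit sage.
  At sage: go left to aster.
    aster is a leaf — visit aster.
  At sage: go right to fir.
    Visit fir.
    At fir: go left to fern.
      Visit fern.
      At fern: go left to tulip.
        tulip is a leaf — visit tulip.
      At fern: no right child.
    At fir: go right to kale.
      kale is a leaf — visit kale.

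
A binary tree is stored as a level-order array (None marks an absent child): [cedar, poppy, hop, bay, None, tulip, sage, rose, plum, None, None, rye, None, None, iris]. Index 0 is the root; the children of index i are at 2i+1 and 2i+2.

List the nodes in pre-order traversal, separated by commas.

cedar, poppy, bay, rose, plum, hop, tulip, rye, sage, iris

Pre-order visits the node, then its left subtree, then its right subtree.
Visit cedar.
At cedar: go left to poppy.
  Visit poppy.
  At poppy: go left to bay.
    Visit bay.
    At bay: go left to rose.
      rose is a leaf — visit rose.
    At bay: go right to plum.
      plum is a leaf — visit plum.
  At poppy: no right child.
At cedar: go right to hop.
  Visit hop.
  At hop: go left to tulip.
    Visit tulip.
    At tulip: go left to rye.
      rye is a leaf — visit rye.
    At tulip: no right child.
  At hop: go right to sage.
    Visit sage.
    At sage: no left child.
    At sage: go right to iris.
      iris is a leaf — visit iris.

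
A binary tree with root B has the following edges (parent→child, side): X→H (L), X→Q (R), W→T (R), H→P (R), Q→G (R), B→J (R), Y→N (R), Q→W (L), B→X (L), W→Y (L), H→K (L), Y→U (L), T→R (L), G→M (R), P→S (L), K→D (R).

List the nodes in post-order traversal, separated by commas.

Post-order visits the left subtree, then the right subtree, then the node.
At B: go left to X.
  At X: go left to H.
    At H: go left to K.
      At K: no left child.
      At K: go right to D.
        D is a leaf — visit D.
      Visit K.
    At H: go right to P.
      At P: go left to S.
        S is a leaf — visit S.
      At P: no right child.
      Visit P.
    Visit H.
  At X: go right to Q.
    At Q: go left to W.
      At W: go left to Y.
        At Y: go left to U.
          U is a leaf — visit U.
        At Y: go right to N.
          N is a leaf — visit N.
        Visit Y.
      At W: go right to T.
        At T: go left to R.
          R is a leaf — visit R.
        At T: no right child.
        Visit T.
      Visit W.
    At Q: go right to G.
      At G: no left child.
      At G: go right to M.
        M is a leaf — visit M.
      Visit G.
    Visit Q.
  Visit X.
At B: go right to J.
  J is a leaf — visit J.
Visit B.

D, K, S, P, H, U, N, Y, R, T, W, M, G, Q, X, J, B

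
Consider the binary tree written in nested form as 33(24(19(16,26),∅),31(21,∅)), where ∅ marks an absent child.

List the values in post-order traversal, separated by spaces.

Post-order visits the left subtree, then the right subtree, then the node.
At 33: go left to 24.
  At 24: go left to 19.
    At 19: go left to 16.
      16 is a leaf — visit 16.
    At 19: go right to 26.
      26 is a leaf — visit 26.
    Visit 19.
  At 24: no right child.
  Visit 24.
At 33: go right to 31.
  At 31: go left to 21.
    21 is a leaf — visit 21.
  At 31: no right child.
  Visit 31.
Visit 33.

16 26 19 24 21 31 33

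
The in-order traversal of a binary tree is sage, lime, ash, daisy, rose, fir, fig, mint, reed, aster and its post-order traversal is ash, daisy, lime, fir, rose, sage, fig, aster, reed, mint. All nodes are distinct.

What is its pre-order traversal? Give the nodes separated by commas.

The last element of post-order is the root; it splits in-order into left and right subtrees.
Root mint: left subtree has 7 nodes {sage, lime, ash, daisy, rose, fir, fig}, right has 2 {reed, aster}.
  Root fig: left subtree has 6 nodes {sage, lime, ash, daisy, rose, fir}, right has 0 { }.
    Root sage: left subtree has 0 nodes { }, right has 5 {lime, ash, daisy, rose, fir}.
      Root rose: left subtree has 3 nodes {lime, ash, daisy}, right has 1 {fir}.
        Root lime: left subtree has 0 nodes { }, right has 2 {ash, daisy}.
          Root daisy: left subtree has 1 node {ash}, right has 0 { }.
  Root reed: left subtree has 0 nodes { }, right has 1 {aster}.

mint, fig, sage, rose, lime, daisy, ash, fir, reed, aster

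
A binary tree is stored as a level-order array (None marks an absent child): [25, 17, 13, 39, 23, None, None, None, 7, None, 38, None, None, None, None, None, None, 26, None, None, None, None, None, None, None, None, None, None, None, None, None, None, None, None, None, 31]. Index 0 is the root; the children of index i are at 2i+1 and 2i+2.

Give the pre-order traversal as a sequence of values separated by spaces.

Pre-order visits the node, then its left subtree, then its right subtree.
Visit 25.
At 25: go left to 17.
  Visit 17.
  At 17: go left to 39.
    Visit 39.
    At 39: no left child.
    At 39: go right to 7.
      Visit 7.
      At 7: go left to 26.
        Visit 26.
        At 26: go left to 31.
          31 is a leaf — visit 31.
        At 26: no right child.
      At 7: no right child.
  At 17: go right to 23.
    Visit 23.
    At 23: no left child.
    At 23: go right to 38.
      38 is a leaf — visit 38.
At 25: go right to 13.
  13 is a leaf — visit 13.

25 17 39 7 26 31 23 38 13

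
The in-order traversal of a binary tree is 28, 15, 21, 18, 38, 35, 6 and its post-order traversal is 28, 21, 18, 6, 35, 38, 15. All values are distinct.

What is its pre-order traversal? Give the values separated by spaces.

15 28 38 18 21 35 6

The last element of post-order is the root; it splits in-order into left and right subtrees.
Root 15: left subtree has 1 node {28}, right has 5 {21, 18, 38, 35, 6}.
  Root 38: left subtree has 2 nodes {21, 18}, right has 2 {35, 6}.
    Root 18: left subtree has 1 node {21}, right has 0 { }.
    Root 35: left subtree has 0 nodes { }, right has 1 {6}.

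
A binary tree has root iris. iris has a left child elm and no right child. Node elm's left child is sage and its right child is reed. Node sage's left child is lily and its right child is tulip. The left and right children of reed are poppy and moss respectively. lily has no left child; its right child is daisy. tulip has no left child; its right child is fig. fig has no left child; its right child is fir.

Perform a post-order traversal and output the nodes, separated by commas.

Post-order visits the left subtree, then the right subtree, then the node.
At iris: go left to elm.
  At elm: go left to sage.
    At sage: go left to lily.
      At lily: no left child.
      At lily: go right to daisy.
        daisy is a leaf — visit daisy.
      Visit lily.
    At sage: go right to tulip.
      At tulip: no left child.
      At tulip: go right to fig.
        At fig: no left child.
        At fig: go right to fir.
          fir is a leaf — visit fir.
        Visit fig.
      Visit tulip.
    Visit sage.
  At elm: go right to reed.
    At reed: go left to poppy.
      poppy is a leaf — visit poppy.
    At reed: go right to moss.
      moss is a leaf — visit moss.
    Visit reed.
  Visit elm.
At iris: no right child.
Visit iris.

daisy, lily, fir, fig, tulip, sage, poppy, moss, reed, elm, iris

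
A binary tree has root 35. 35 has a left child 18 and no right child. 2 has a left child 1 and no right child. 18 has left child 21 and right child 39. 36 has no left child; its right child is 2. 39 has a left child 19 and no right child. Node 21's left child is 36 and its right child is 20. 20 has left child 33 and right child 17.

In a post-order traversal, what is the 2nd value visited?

Post-order visits the left subtree, then the right subtree, then the node.
At 35: go left to 18.
  At 18: go left to 21.
    At 21: go left to 36.
      At 36: no left child.
      At 36: go right to 2.
        At 2: go left to 1.
          1 is a leaf — visit 1.
        At 2: no right child.
        Visit 2.
      Visit 36.
    At 21: go right to 20.
      At 20: go left to 33.
        33 is a leaf — visit 33.
      At 20: go right to 17.
        17 is a leaf — visit 17.
      Visit 20.
    Visit 21.
  At 18: go right to 39.
    At 39: go left to 19.
      19 is a leaf — visit 19.
    At 39: no right child.
    Visit 39.
  Visit 18.
At 35: no right child.
Visit 35.
Full post-order sequence: 1, 2, 36, 33, 17, 20, 21, 19, 39, 18, 35.

2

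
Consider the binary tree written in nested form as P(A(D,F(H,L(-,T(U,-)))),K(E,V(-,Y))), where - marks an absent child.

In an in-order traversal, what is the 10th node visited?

K

In-order visits the left subtree, then the node, then the right subtree.
At P: go left to A.
  At A: go left to D.
    D is a leaf — visit D.
  Visit A.
  At A: go right to F.
    At F: go left to H.
      H is a leaf — visit H.
    Visit F.
    At F: go right to L.
      At L: no left child.
      Visit L.
      At L: go right to T.
        At T: go left to U.
          U is a leaf — visit U.
        Visit T.
        At T: no right child.
Visit P.
At P: go right to K.
  At K: go left to E.
    E is a leaf — visit E.
  Visit K.
  At K: go right to V.
    At V: no left child.
    Visit V.
    At V: go right to Y.
      Y is a leaf — visit Y.
Full in-order sequence: D, A, H, F, L, U, T, P, E, K, V, Y.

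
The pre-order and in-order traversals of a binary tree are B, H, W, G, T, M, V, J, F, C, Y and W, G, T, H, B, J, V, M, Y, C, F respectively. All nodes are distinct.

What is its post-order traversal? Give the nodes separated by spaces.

The first element of pre-order is the root; it splits in-order into left and right subtrees.
Root B: left subtree has 4 nodes {W, G, T, H}, right has 6 {J, V, M, Y, C, F}.
  Root H: left subtree has 3 nodes {W, G, T}, right has 0 { }.
    Root W: left subtree has 0 nodes { }, right has 2 {G, T}.
      Root G: left subtree has 0 nodes { }, right has 1 {T}.
  Root M: left subtree has 2 nodes {J, V}, right has 3 {Y, C, F}.
    Root V: left subtree has 1 node {J}, right has 0 { }.
    Root F: left subtree has 2 nodes {Y, C}, right has 0 { }.
      Root C: left subtree has 1 node {Y}, right has 0 { }.

T G W H J V Y C F M B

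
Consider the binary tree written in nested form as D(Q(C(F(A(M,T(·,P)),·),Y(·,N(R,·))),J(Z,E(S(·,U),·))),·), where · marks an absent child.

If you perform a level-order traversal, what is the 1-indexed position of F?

Level-order visits nodes level by level from the root, left to right within each level.
Level 0: D
Level 1: Q
Level 2: C, J
Level 3: F, Y, Z, E
Level 4: A, N, S
Level 5: M, T, R, U
Level 6: P
Full level-order sequence: D, Q, C, J, F, Y, Z, E, A, N, S, M, T, R, U, P.

5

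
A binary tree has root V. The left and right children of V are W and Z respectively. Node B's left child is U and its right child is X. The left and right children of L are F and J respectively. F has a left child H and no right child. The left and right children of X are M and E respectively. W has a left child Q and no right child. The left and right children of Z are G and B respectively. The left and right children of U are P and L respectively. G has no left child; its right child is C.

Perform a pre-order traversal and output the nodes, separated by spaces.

V W Q Z G C B U P L F H J X M E

Pre-order visits the node, then its left subtree, then its right subtree.
Visit V.
At V: go left to W.
  Visit W.
  At W: go left to Q.
    Q is a leaf — visit Q.
  At W: no right child.
At V: go right to Z.
  Visit Z.
  At Z: go left to G.
    Visit G.
    At G: no left child.
    At G: go right to C.
      C is a leaf — visit C.
  At Z: go right to B.
    Visit B.
    At B: go left to U.
      Visit U.
      At U: go left to P.
        P is a leaf — visit P.
      At U: go right to L.
        Visit L.
        At L: go left to F.
          Visit F.
          At F: go left to H.
            H is a leaf — visit H.
          At F: no right child.
        At L: go right to J.
          J is a leaf — visit J.
    At B: go right to X.
      Visit X.
      At X: go left to M.
        M is a leaf — visit M.
      At X: go right to E.
        E is a leaf — visit E.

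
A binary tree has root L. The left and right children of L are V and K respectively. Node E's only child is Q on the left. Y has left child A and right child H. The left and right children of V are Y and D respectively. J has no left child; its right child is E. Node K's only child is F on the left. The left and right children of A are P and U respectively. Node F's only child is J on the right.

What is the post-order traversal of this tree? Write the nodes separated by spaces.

Post-order visits the left subtree, then the right subtree, then the node.
At L: go left to V.
  At V: go left to Y.
    At Y: go left to A.
      At A: go left to P.
        P is a leaf — visit P.
      At A: go right to U.
        U is a leaf — visit U.
      Visit A.
    At Y: go right to H.
      H is a leaf — visit H.
    Visit Y.
  At V: go right to D.
    D is a leaf — visit D.
  Visit V.
At L: go right to K.
  At K: go left to F.
    At F: no left child.
    At F: go right to J.
      At J: no left child.
      At J: go right to E.
        At E: go left to Q.
          Q is a leaf — visit Q.
        At E: no right child.
        Visit E.
      Visit J.
    Visit F.
  At K: no right child.
  Visit K.
Visit L.

P U A H Y D V Q E J F K L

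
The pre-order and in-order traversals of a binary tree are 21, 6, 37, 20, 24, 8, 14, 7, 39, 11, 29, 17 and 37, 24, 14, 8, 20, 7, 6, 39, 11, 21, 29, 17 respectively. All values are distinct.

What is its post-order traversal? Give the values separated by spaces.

The first element of pre-order is the root; it splits in-order into left and right subtrees.
Root 21: left subtree has 9 nodes {37, 24, 14, 8, 20, 7, 6, 39, 11}, right has 2 {29, 17}.
  Root 6: left subtree has 6 nodes {37, 24, 14, 8, 20, 7}, right has 2 {39, 11}.
    Root 37: left subtree has 0 nodes { }, right has 5 {24, 14, 8, 20, 7}.
      Root 20: left subtree has 3 nodes {24, 14, 8}, right has 1 {7}.
        Root 24: left subtree has 0 nodes { }, right has 2 {14, 8}.
          Root 8: left subtree has 1 node {14}, right has 0 { }.
    Root 39: left subtree has 0 nodes { }, right has 1 {11}.
  Root 29: left subtree has 0 nodes { }, right has 1 {17}.

14 8 24 7 20 37 11 39 6 17 29 21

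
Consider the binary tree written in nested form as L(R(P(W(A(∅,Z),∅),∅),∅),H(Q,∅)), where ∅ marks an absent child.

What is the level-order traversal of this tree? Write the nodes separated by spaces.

Level-order visits nodes level by level from the root, left to right within each level.
Level 0: L
Level 1: R, H
Level 2: P, Q
Level 3: W
Level 4: A
Level 5: Z

L R H P Q W A Z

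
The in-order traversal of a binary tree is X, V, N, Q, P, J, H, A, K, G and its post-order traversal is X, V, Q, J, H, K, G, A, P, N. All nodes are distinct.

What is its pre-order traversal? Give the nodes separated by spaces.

N V X P Q A H J G K

The last element of post-order is the root; it splits in-order into left and right subtrees.
Root N: left subtree has 2 nodes {X, V}, right has 7 {Q, P, J, H, A, K, G}.
  Root V: left subtree has 1 node {X}, right has 0 { }.
  Root P: left subtree has 1 node {Q}, right has 5 {J, H, A, K, G}.
    Root A: left subtree has 2 nodes {J, H}, right has 2 {K, G}.
      Root H: left subtree has 1 node {J}, right has 0 { }.
      Root G: left subtree has 1 node {K}, right has 0 { }.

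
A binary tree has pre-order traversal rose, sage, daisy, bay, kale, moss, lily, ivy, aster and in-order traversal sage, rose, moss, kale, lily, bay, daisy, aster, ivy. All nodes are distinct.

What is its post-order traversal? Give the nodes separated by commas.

The first element of pre-order is the root; it splits in-order into left and right subtrees.
Root rose: left subtree has 1 node {sage}, right has 7 {moss, kale, lily, bay, daisy, aster, ivy}.
  Root daisy: left subtree has 4 nodes {moss, kale, lily, bay}, right has 2 {aster, ivy}.
    Root bay: left subtree has 3 nodes {moss, kale, lily}, right has 0 { }.
      Root kale: left subtree has 1 node {moss}, right has 1 {lily}.
    Root ivy: left subtree has 1 node {aster}, right has 0 { }.

sage, moss, lily, kale, bay, aster, ivy, daisy, rose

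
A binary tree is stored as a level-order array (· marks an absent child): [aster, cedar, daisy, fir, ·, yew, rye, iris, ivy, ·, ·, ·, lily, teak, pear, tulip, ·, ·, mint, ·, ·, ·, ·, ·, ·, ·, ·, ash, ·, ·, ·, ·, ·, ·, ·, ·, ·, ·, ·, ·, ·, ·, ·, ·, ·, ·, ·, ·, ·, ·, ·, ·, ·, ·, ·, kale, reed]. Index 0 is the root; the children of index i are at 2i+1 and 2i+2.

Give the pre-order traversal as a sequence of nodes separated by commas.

aster, cedar, fir, iris, tulip, ivy, mint, daisy, yew, lily, rye, teak, ash, kale, reed, pear

Pre-order visits the node, then its left subtree, then its right subtree.
Visit aster.
At aster: go left to cedar.
  Visit cedar.
  At cedar: go left to fir.
    Visit fir.
    At fir: go left to iris.
      Visit iris.
      At iris: go left to tulip.
        tulip is a leaf — visit tulip.
      At iris: no right child.
    At fir: go right to ivy.
      Visit ivy.
      At ivy: no left child.
      At ivy: go right to mint.
        mint is a leaf — visit mint.
  At cedar: no right child.
At aster: go right to daisy.
  Visit daisy.
  At daisy: go left to yew.
    Visit yew.
    At yew: no left child.
    At yew: go right to lily.
      lily is a leaf — visit lily.
  At daisy: go right to rye.
    Visit rye.
    At rye: go left to teak.
      Visit teak.
      At teak: go left to ash.
        Visit ash.
        At ash: go left to kale.
          kale is a leaf — visit kale.
        At ash: go right to reed.
          reed is a leaf — visit reed.
      At teak: no right child.
    At rye: go right to pear.
      pear is a leaf — visit pear.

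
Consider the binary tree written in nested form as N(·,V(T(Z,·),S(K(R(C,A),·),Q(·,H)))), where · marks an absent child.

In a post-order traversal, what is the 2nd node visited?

Post-order visits the left subtree, then the right subtree, then the node.
At N: no left child.
At N: go right to V.
  At V: go left to T.
    At T: go left to Z.
      Z is a leaf — visit Z.
    At T: no right child.
    Visit T.
  At V: go right to S.
    At S: go left to K.
      At K: go left to R.
        At R: go left to C.
          C is a leaf — visit C.
        At R: go right to A.
          A is a leaf — visit A.
        Visit R.
      At K: no right child.
      Visit K.
    At S: go right to Q.
      At Q: no left child.
      At Q: go right to H.
        H is a leaf — visit H.
      Visit Q.
    Visit S.
  Visit V.
Visit N.
Full post-order sequence: Z, T, C, A, R, K, H, Q, S, V, N.

T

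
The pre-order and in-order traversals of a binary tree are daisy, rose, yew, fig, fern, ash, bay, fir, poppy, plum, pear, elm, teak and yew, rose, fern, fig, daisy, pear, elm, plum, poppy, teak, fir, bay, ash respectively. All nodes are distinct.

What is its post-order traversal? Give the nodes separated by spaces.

yew fern fig rose elm pear plum teak poppy fir bay ash daisy

The first element of pre-order is the root; it splits in-order into left and right subtrees.
Root daisy: left subtree has 4 nodes {yew, rose, fern, fig}, right has 8 {pear, elm, plum, poppy, teak, fir, bay, ash}.
  Root rose: left subtree has 1 node {yew}, right has 2 {fern, fig}.
    Root fig: left subtree has 1 node {fern}, right has 0 { }.
  Root ash: left subtree has 7 nodes {pear, elm, plum, poppy, teak, fir, bay}, right has 0 { }.
    Root bay: left subtree has 6 nodes {pear, elm, plum, poppy, teak, fir}, right has 0 { }.
      Root fir: left subtree has 5 nodes {pear, elm, plum, poppy, teak}, right has 0 { }.
        Root poppy: left subtree has 3 nodes {pear, elm, plum}, right has 1 {teak}.
          Root plum: left subtree has 2 nodes {pear, elm}, right has 0 { }.
            Root pear: left subtree has 0 nodes { }, right has 1 {elm}.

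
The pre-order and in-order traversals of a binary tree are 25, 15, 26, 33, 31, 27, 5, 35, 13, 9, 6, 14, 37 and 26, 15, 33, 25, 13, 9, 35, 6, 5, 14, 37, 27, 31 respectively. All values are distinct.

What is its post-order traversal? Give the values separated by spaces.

The first element of pre-order is the root; it splits in-order into left and right subtrees.
Root 25: left subtree has 3 nodes {26, 15, 33}, right has 9 {13, 9, 35, 6, 5, 14, 37, 27, 31}.
  Root 15: left subtree has 1 node {26}, right has 1 {33}.
  Root 31: left subtree has 8 nodes {13, 9, 35, 6, 5, 14, 37, 27}, right has 0 { }.
    Root 27: left subtree has 7 nodes {13, 9, 35, 6, 5, 14, 37}, right has 0 { }.
      Root 5: left subtree has 4 nodes {13, 9, 35, 6}, right has 2 {14, 37}.
        Root 35: left subtree has 2 nodes {13, 9}, right has 1 {6}.
          Root 13: left subtree has 0 nodes { }, right has 1 {9}.
        Root 14: left subtree has 0 nodes { }, right has 1 {37}.

26 33 15 9 13 6 35 37 14 5 27 31 25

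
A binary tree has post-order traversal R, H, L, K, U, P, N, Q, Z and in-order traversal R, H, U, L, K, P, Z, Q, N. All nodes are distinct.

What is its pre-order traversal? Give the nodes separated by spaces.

The last element of post-order is the root; it splits in-order into left and right subtrees.
Root Z: left subtree has 6 nodes {R, H, U, L, K, P}, right has 2 {Q, N}.
  Root P: left subtree has 5 nodes {R, H, U, L, K}, right has 0 { }.
    Root U: left subtree has 2 nodes {R, H}, right has 2 {L, K}.
      Root H: left subtree has 1 node {R}, right has 0 { }.
      Root K: left subtree has 1 node {L}, right has 0 { }.
  Root Q: left subtree has 0 nodes { }, right has 1 {N}.

Z P U H R K L Q N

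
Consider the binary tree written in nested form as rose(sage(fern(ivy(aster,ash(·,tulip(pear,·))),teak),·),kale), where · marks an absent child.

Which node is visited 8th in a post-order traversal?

Post-order visits the left subtree, then the right subtree, then the node.
At rose: go left to sage.
  At sage: go left to fern.
    At fern: go left to ivy.
      At ivy: go left to aster.
        aster is a leaf — visit aster.
      At ivy: go right to ash.
        At ash: no left child.
        At ash: go right to tulip.
          At tulip: go left to pear.
            pear is a leaf — visit pear.
          At tulip: no right child.
          Visit tulip.
        Visit ash.
      Visit ivy.
    At fern: go right to teak.
      teak is a leaf — visit teak.
    Visit fern.
  At sage: no right child.
  Visit sage.
At rose: go right to kale.
  kale is a leaf — visit kale.
Visit rose.
Full post-order sequence: aster, pear, tulip, ash, ivy, teak, fern, sage, kale, rose.

sage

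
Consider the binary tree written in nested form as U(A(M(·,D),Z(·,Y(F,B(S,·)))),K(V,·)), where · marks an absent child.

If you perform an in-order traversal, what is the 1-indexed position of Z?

In-order visits the left subtree, then the node, then the right subtree.
At U: go left to A.
  At A: go left to M.
    At M: no left child.
    Visit M.
    At M: go right to D.
      D is a leaf — visit D.
  Visit A.
  At A: go right to Z.
    At Z: no left child.
    Visit Z.
    At Z: go right to Y.
      At Y: go left to F.
        F is a leaf — visit F.
      Visit Y.
      At Y: go right to B.
        At B: go left to S.
          S is a leaf — visit S.
        Visit B.
        At B: no right child.
Visit U.
At U: go right to K.
  At K: go left to V.
    V is a leaf — visit V.
  Visit K.
  At K: no right child.
Full in-order sequence: M, D, A, Z, F, Y, S, B, U, V, K.

4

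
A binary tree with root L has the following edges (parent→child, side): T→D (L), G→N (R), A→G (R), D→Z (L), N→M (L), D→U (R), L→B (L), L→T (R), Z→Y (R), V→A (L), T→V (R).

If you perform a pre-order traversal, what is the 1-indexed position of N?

11

Pre-order visits the node, then its left subtree, then its right subtree.
Visit L.
At L: go left to B.
  B is a leaf — visit B.
At L: go right to T.
  Visit T.
  At T: go left to D.
    Visit D.
    At D: go left to Z.
      Visit Z.
      At Z: no left child.
      At Z: go right to Y.
        Y is a leaf — visit Y.
    At D: go right to U.
      U is a leaf — visit U.
  At T: go right to V.
    Visit V.
    At V: go left to A.
      Visit A.
      At A: no left child.
      At A: go right to G.
        Visit G.
        At G: no left child.
        At G: go right to N.
          Visit N.
          At N: go left to M.
            M is a leaf — visit M.
          At N: no right child.
    At V: no right child.
Full pre-order sequence: L, B, T, D, Z, Y, U, V, A, G, N, M.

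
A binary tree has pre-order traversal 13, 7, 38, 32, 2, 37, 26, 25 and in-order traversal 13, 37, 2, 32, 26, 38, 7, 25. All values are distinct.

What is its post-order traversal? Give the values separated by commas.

37, 2, 26, 32, 38, 25, 7, 13

The first element of pre-order is the root; it splits in-order into left and right subtrees.
Root 13: left subtree has 0 nodes { }, right has 7 {37, 2, 32, 26, 38, 7, 25}.
  Root 7: left subtree has 5 nodes {37, 2, 32, 26, 38}, right has 1 {25}.
    Root 38: left subtree has 4 nodes {37, 2, 32, 26}, right has 0 { }.
      Root 32: left subtree has 2 nodes {37, 2}, right has 1 {26}.
        Root 2: left subtree has 1 node {37}, right has 0 { }.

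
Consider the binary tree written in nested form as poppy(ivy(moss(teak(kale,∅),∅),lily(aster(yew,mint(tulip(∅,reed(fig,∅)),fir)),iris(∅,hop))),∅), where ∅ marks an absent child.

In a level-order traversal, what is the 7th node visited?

Level-order visits nodes level by level from the root, left to right within each level.
Level 0: poppy
Level 1: ivy
Level 2: moss, lily
Level 3: teak, aster, iris
Level 4: kale, yew, mint, hop
Level 5: tulip, fir
Level 6: reed
Level 7: fig
Full level-order sequence: poppy, ivy, moss, lily, teak, aster, iris, kale, yew, mint, hop, tulip, fir, reed, fig.

iris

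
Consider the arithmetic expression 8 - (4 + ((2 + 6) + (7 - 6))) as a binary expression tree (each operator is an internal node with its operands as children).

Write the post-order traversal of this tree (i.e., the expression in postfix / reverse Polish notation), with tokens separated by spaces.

Post-order on an expression tree gives postfix notation: for each operator, emit left operand, right operand, then the operator.

8 4 2 6 + 7 6 - + + -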